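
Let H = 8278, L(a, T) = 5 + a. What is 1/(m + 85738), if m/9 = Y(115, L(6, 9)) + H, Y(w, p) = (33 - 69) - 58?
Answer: 1/159394 ≈ 6.2738e-6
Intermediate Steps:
Y(w, p) = -94 (Y(w, p) = -36 - 58 = -94)
m = 73656 (m = 9*(-94 + 8278) = 9*8184 = 73656)
1/(m + 85738) = 1/(73656 + 85738) = 1/159394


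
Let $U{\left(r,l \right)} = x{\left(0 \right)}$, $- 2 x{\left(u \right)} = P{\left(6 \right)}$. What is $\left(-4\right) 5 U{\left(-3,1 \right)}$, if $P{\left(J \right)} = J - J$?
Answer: $0$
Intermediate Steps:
$P{\left(J \right)} = 0$
$x{\left(u \right)} = 0$ ($x{\left(u \right)} = \left(- \frac{1}{2}\right) 0 = 0$)
$U{\left(r,l \right)} = 0$
$\left(-4\right) 5 U{\left(-3,1 \right)} = \left(-4\right) 5 \cdot 0 = \left(-20\right) 0 = 0$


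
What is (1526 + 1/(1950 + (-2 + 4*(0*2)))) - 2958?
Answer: -2789535/1948 ≈ -1432.0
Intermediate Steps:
(1526 + 1/(1950 + (-2 + 4*(0*2)))) - 2958 = (1526 + 1/(1950 + (-2 + 4*0))) - 2958 = (1526 + 1/(1950 + (-2 + 0))) - 2958 = (1526 + 1/(1950 - 2)) - 2958 = (1526 + 1/1948) - 2958 = 2972649/1948 - 2958 = -2789535/1948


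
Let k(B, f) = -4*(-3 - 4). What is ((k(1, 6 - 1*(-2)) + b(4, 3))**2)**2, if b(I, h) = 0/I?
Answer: 614656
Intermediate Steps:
b(I, h) = 0
k(B, f) = 28 (k(B, f) = -4*(-7) = 28)
((k(1, 6 - 1*(-2)) + b(4, 3))**2)**2 = ((28 + 0)**2)**2 = (28**2)**2 = 784**2 = 614656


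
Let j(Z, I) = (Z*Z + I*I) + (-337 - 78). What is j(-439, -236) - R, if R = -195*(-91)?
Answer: 230257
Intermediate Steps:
j(Z, I) = -415 + I**2 + Z**2 (j(Z, I) = (Z**2 + I**2) - 415 = (I**2 + Z**2) - 415 = -415 + I**2 + Z**2)
R = 17745
j(-439, -236) - R = (-415 + (-236)**2 + (-439)**2) - 1*17745 = (-415 + 55696 + 192721) - 17745 = 248002 - 17745 = 230257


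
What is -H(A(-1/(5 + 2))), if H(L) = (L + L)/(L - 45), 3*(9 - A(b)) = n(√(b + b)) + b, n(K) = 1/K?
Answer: 191038/380131 + 4410*I*√14/380131 ≈ 0.50256 + 0.043408*I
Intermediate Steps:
A(b) = 9 - b/3 - √2/(6*√b) (A(b) = 9 - (1/(√(b + b)) + b)/3 = 9 - (1/(√(2*b)) + b)/3 = 9 - (1/(√2*√b) + b)/3 = 9 - (√2/(2*√b) + b)/3 = 9 - (b + √2/(2*√b))/3 = 9 + (-b/3 - √2/(6*√b)) = 9 - b/3 - √2/(6*√b))
H(L) = 2*L/(-45 + L) (H(L) = (2*L)/(-45 + L) = 2*L/(-45 + L))
-H(A(-1/(5 + 2))) = -2*(9 - (-1)/(3*(5 + 2)) - √2/(6*√(-1/(5 + 2))))/(-45 + (9 - (-1)/(3*(5 + 2)) - √2/(6*√(-1/(5 + 2))))) = -2*(9 - (-1)/(3*7) - √2/(6*√(-1/7)))/(-45 + (9 - (-1)/(3*7) - √2/(6*√(-1/7)))) = -2*(9 - (-1)/(3*7) - √2/(6*√(-1*⅐)))/(-45 + (9 - (-1)/(3*7) - √2/(6*√(-1*⅐)))) = -2*(9 - ⅓*(-⅐) - √2/(6*√(-⅐)))/(-45 + (9 - ⅓*(-⅐) - √2/(6*√(-⅐)))) = -2*(9 + 1/21 - √2*(-I*√7)/6)/(-45 + (9 + 1/21 - √2*(-I*√7)/6)) = -2*(9 + 1/21 + I*√14/6)/(-45 + (9 + 1/21 + I*√14/6)) = -2*(190/21 + I*√14/6)/(-45 + (190/21 + I*√14/6)) = -2*(190/21 + I*√14/6)/(-755/21 + I*√14/6)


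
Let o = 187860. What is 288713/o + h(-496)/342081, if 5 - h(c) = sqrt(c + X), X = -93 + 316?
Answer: 32921390351/21421112220 - I*sqrt(273)/342081 ≈ 1.5369 - 4.8301e-5*I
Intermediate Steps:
X = 223
h(c) = 5 - sqrt(223 + c) (h(c) = 5 - sqrt(c + 223) = 5 - sqrt(223 + c))
288713/o + h(-496)/342081 = 288713/187860 + (5 - sqrt(223 - 496))/342081 = 288713*(1/187860) + (5 - sqrt(-273))*(1/342081) = 288713/187860 + (5 - I*sqrt(273))*(1/342081) = 288713/187860 + (5/342081 - I*sqrt(273)/342081) = 32921390351/21421112220 - I*sqrt(273)/342081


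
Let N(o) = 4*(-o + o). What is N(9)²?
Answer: 0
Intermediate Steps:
N(o) = 0 (N(o) = 4*0 = 0)
N(9)² = 0² = 0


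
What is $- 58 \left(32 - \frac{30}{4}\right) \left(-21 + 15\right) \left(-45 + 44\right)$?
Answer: $-8526$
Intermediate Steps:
$- 58 \left(32 - \frac{30}{4}\right) \left(-21 + 15\right) \left(-45 + 44\right) = - 58 \left(32 - \frac{15}{2}\right) \left(-6\right) \left(-1\right) = - 58 \cdot \frac{49}{2} \left(-6\right) \left(-1\right) = \left(-58\right) \left(-147\right) \left(-1\right) = 8526 \left(-1\right) = -8526$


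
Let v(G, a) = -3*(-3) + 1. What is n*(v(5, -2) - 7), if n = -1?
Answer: -3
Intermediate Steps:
v(G, a) = 10 (v(G, a) = 9 + 1 = 10)
n*(v(5, -2) - 7) = -(10 - 7) = -1*3 = -3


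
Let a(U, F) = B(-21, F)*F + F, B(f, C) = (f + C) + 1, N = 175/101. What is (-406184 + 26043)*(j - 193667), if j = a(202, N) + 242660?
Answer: -189869934947413/10201 ≈ -1.8613e+10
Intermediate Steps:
N = 175/101 (N = 175*(1/101) = 175/101 ≈ 1.7327)
B(f, C) = 1 + C + f (B(f, C) = (C + f) + 1 = 1 + C + f)
a(U, F) = F + F*(-20 + F) (a(U, F) = (1 + F - 21)*F + F = (-20 + F)*F + F = F*(-20 + F) + F = F + F*(-20 + F))
j = 2475069460/10201 (j = 175*(-19 + 175/101)/101 + 242660 = (175/101)*(-1744/101) + 242660 = -305200/10201 + 242660 = 2475069460/10201 ≈ 2.4263e+5)
(-406184 + 26043)*(j - 193667) = (-406184 + 26043)*(2475069460/10201 - 193667) = -380141*499472393/10201 = -189869934947413/10201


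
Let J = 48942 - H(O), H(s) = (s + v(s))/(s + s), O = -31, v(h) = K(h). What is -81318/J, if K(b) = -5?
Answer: -420143/252864 ≈ -1.6615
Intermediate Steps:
v(h) = -5
H(s) = (-5 + s)/(2*s) (H(s) = (s - 5)/(s + s) = (-5 + s)/((2*s)) = (-5 + s)*(1/(2*s)) = (-5 + s)/(2*s))
J = 1517184/31 (J = 48942 - (-5 - 31)/(2*(-31)) = 48942 - (-1)*(-36)/(2*31) = 48942 - 1*18/31 = 48942 - 18/31 = 1517184/31 ≈ 48941.)
-81318/J = -81318/1517184/31 = -81318*31/1517184 = -420143/252864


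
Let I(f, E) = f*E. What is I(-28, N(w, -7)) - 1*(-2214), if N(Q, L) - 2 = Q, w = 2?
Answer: 2102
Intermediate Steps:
N(Q, L) = 2 + Q
I(f, E) = E*f
I(-28, N(w, -7)) - 1*(-2214) = (2 + 2)*(-28) - 1*(-2214) = 4*(-28) + 2214 = -112 + 2214 = 2102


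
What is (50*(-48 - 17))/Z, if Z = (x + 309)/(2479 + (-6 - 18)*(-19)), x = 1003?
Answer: -4769375/656 ≈ -7270.4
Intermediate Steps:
Z = 1312/2935 (Z = (1003 + 309)/(2479 + (-6 - 18)*(-19)) = 1312/(2479 - 24*(-19)) = 1312/(2479 + 456) = 1312/2935 ≈ 0.44702)
(50*(-48 - 17))/Z = (50*(-48 - 17))/(1312/2935) = (50*(-65))*(2935/1312) = -3250*2935/1312 = -4769375/656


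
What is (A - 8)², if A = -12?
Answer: 400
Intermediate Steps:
(A - 8)² = (-12 - 8)² = (-20)² = 400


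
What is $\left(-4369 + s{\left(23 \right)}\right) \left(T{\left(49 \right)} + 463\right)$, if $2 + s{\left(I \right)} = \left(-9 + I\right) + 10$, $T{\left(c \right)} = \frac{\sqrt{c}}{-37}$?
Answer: $- \frac{74438028}{37} \approx -2.0118 \cdot 10^{6}$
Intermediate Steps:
$T{\left(c \right)} = - \frac{\sqrt{c}}{37}$
$s{\left(I \right)} = -1 + I$ ($s{\left(I \right)} = -2 + \left(\left(-9 + I\right) + 10\right) = -2 + \left(1 + I\right) = -1 + I$)
$\left(-4369 + s{\left(23 \right)}\right) \left(T{\left(49 \right)} + 463\right) = \left(-4369 + \left(-1 + 23\right)\right) \left(- \frac{\sqrt{49}}{37} + 463\right) = \left(-4369 + 22\right) \left(\left(- \frac{1}{37}\right) 7 + 463\right) = - 4347 \left(- \frac{7}{37} + 463\right) = \left(-4347\right) \frac{17124}{37} = - \frac{74438028}{37}$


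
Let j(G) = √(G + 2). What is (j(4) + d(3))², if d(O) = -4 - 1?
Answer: (5 - √6)² ≈ 6.5051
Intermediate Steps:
j(G) = √(2 + G)
d(O) = -5
(j(4) + d(3))² = (√(2 + 4) - 5)² = (√6 - 5)² = (-5 + √6)²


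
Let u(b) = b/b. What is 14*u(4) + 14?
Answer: 28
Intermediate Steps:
u(b) = 1
14*u(4) + 14 = 14*1 + 14 = 14 + 14 = 28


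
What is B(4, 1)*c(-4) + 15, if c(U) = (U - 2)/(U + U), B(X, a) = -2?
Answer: 27/2 ≈ 13.500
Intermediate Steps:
c(U) = (-2 + U)/(2*U) (c(U) = (-2 + U)/((2*U)) = (-2 + U)*(1/(2*U)) = (-2 + U)/(2*U))
B(4, 1)*c(-4) + 15 = -(-2 - 4)/(-4) + 15 = -(-1)*(-6)/4 + 15 = -2*¾ + 15 = -3/2 + 15 = 27/2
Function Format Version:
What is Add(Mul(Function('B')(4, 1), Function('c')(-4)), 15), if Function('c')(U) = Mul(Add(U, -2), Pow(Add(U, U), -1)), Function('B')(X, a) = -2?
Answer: Rational(27, 2) ≈ 13.500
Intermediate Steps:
Function('c')(U) = Mul(Rational(1, 2), Pow(U, -1), Add(-2, U)) (Function('c')(U) = Mul(Add(-2, U), Pow(Mul(2, U), -1)) = Mul(Add(-2, U), Mul(Rational(1, 2), Pow(U, -1))) = Mul(Rational(1, 2), Pow(U, -1), Add(-2, U)))
Add(Mul(Function('B')(4, 1), Function('c')(-4)), 15) = Add(Mul(-2, Mul(Rational(1, 2), Pow(-4, -1), Add(-2, -4))), 15) = Add(Mul(-2, Mul(Rational(1, 2), Rational(-1, 4), -6)), 15) = Add(Mul(-2, Rational(3, 4)), 15) = Add(Rational(-3, 2), 15) = Rational(27, 2)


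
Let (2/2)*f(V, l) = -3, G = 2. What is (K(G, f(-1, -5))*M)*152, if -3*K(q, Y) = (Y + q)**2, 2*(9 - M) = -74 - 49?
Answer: -3572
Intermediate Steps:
f(V, l) = -3
M = 141/2 (M = 9 - (-74 - 49)/2 = 9 - 1/2*(-123) = 9 + 123/2 = 141/2 ≈ 70.500)
K(q, Y) = -(Y + q)**2/3
(K(G, f(-1, -5))*M)*152 = (-(-3 + 2)**2/3*(141/2))*152 = (-1/3*(-1)**2*(141/2))*152 = (-1/3*1*(141/2))*152 = -1/3*141/2*152 = -47/2*152 = -3572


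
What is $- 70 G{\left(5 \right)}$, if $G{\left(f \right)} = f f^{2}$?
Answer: $-8750$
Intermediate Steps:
$G{\left(f \right)} = f^{3}$
$- 70 G{\left(5 \right)} = - 70 \cdot 5^{3} = \left(-70\right) 125 = -8750$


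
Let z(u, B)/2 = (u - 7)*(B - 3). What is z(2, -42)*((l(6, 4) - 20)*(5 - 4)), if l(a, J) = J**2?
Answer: -1800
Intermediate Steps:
z(u, B) = 2*(-7 + u)*(-3 + B) (z(u, B) = 2*((u - 7)*(B - 3)) = 2*((-7 + u)*(-3 + B)) = 2*(-7 + u)*(-3 + B))
z(2, -42)*((l(6, 4) - 20)*(5 - 4)) = (42 - 14*(-42) - 6*2 + 2*(-42)*2)*((4**2 - 20)*(5 - 4)) = (42 + 588 - 12 - 168)*((16 - 20)*1) = 450*(-4*1) = 450*(-4) = -1800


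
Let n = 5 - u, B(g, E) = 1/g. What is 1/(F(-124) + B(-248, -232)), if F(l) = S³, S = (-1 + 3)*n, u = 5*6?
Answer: -248/31000001 ≈ -8.0000e-6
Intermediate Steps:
u = 30
n = -25 (n = 5 - 1*30 = 5 - 30 = -25)
S = -50 (S = (-1 + 3)*(-25) = 2*(-25) = -50)
F(l) = -125000 (F(l) = (-50)³ = -125000)
1/(F(-124) + B(-248, -232)) = 1/(-125000 + 1/(-248)) = 1/(-125000 - 1/248) = 1/(-31000001/248) = -248/31000001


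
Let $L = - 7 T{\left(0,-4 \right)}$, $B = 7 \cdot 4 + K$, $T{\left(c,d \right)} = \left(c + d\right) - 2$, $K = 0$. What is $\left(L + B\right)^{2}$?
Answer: $4900$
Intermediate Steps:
$T{\left(c,d \right)} = -2 + c + d$
$B = 28$ ($B = 7 \cdot 4 + 0 = 28 + 0 = 28$)
$L = 42$ ($L = - 7 \left(-2 + 0 - 4\right) = \left(-7\right) \left(-6\right) = 42$)
$\left(L + B\right)^{2} = \left(42 + 28\right)^{2} = 70^{2} = 4900$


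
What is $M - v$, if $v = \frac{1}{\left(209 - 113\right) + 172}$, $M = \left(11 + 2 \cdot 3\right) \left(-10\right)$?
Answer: $- \frac{45561}{268} \approx -170.0$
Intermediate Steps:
$M = -170$ ($M = \left(11 + 6\right) \left(-10\right) = 17 \left(-10\right) = -170$)
$v = \frac{1}{268}$ ($v = \frac{1}{\left(209 - 113\right) + 172} = \frac{1}{96 + 172} = \frac{1}{268} \approx 0.0037313$)
$M - v = -170 - \frac{1}{268} = - \frac{45561}{268}$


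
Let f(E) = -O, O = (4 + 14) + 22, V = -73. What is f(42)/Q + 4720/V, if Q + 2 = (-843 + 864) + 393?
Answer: -486890/7519 ≈ -64.755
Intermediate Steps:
Q = 412 (Q = -2 + ((-843 + 864) + 393) = -2 + (21 + 393) = -2 + 414 = 412)
O = 40 (O = 18 + 22 = 40)
f(E) = -40 (f(E) = -1*40 = -40)
f(42)/Q + 4720/V = -40/412 + 4720/(-73) = -40*1/412 + 4720*(-1/73) = -10/103 - 4720/73 = -486890/7519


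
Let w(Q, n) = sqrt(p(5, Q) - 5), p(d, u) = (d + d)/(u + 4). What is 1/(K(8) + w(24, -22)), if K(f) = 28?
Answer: 392/11041 - I*sqrt(910)/11041 ≈ 0.035504 - 0.0027322*I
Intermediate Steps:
p(d, u) = 2*d/(4 + u) (p(d, u) = (2*d)/(4 + u) = 2*d/(4 + u))
w(Q, n) = sqrt(-5 + 10/(4 + Q)) (w(Q, n) = sqrt(2*5/(4 + Q) - 5) = sqrt(10/(4 + Q) - 5) = sqrt(-5 + 10/(4 + Q)))
1/(K(8) + w(24, -22)) = 1/(28 + sqrt(-5 + 10/(4 + 24))) = 1/(28 + sqrt(-5 + 10/28)) = 1/(28 + sqrt(-5 + 10*(1/28))) = 1/(28 + sqrt(-5 + 5/14)) = 1/(28 + sqrt(-65/14)) = 1/(28 + I*sqrt(910)/14)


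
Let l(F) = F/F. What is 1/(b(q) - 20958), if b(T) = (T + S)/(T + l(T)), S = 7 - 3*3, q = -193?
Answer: -64/1341247 ≈ -4.7717e-5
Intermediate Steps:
l(F) = 1
S = -2 (S = 7 - 9 = -2)
b(T) = (-2 + T)/(1 + T) (b(T) = (T - 2)/(T + 1) = (-2 + T)/(1 + T))
1/(b(q) - 20958) = 1/((-2 - 193)/(1 - 193) - 20958) = 1/(-195/(-192) - 20958) = 1/(-1/192*(-195) - 20958) = 1/(65/64 - 20958) = 1/(-1341247/64) = -64/1341247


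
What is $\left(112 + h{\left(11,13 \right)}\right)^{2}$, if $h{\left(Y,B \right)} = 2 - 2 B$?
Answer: $7744$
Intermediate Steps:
$\left(112 + h{\left(11,13 \right)}\right)^{2} = \left(112 + \left(2 - 26\right)\right)^{2} = \left(112 - 24\right)^{2} = 88^{2} = 7744$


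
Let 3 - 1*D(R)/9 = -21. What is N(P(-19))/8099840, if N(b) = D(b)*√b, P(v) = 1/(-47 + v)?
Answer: 9*I*√66/22274560 ≈ 3.2825e-6*I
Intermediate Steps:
D(R) = 216 (D(R) = 27 - 9*(-21) = 27 + 189 = 216)
N(b) = 216*√b
N(P(-19))/8099840 = (216*√(1/(-47 - 19)))/8099840 = (216*√(1/(-66)))*(1/8099840) = (216*√(-1/66))*(1/8099840) = (216*(I*√66/66))*(1/8099840) = (36*I*√66/11)*(1/8099840) = 9*I*√66/22274560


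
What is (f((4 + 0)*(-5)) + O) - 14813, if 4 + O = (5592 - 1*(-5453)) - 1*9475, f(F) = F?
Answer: -13267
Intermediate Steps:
O = 1566 (O = -4 + ((5592 - 1*(-5453)) - 1*9475) = -4 + ((5592 + 5453) - 9475) = -4 + (11045 - 9475) = -4 + 1570 = 1566)
(f((4 + 0)*(-5)) + O) - 14813 = ((4 + 0)*(-5) + 1566) - 14813 = (4*(-5) + 1566) - 14813 = (-20 + 1566) - 14813 = 1546 - 14813 = -13267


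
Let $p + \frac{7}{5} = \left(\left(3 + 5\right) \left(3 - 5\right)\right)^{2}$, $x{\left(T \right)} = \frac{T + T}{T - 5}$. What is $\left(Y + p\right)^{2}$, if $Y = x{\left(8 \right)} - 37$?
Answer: $\frac{11182336}{225} \approx 49699.0$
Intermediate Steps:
$x{\left(T \right)} = \frac{2 T}{-5 + T}$
$p = \frac{1273}{5}$ ($p = - \frac{7}{5} + \left(\left(3 + 5\right) \left(3 - 5\right)\right)^{2} = - \frac{7}{5} + \left(8 \left(-2\right)\right)^{2} = - \frac{7}{5} + \left(-16\right)^{2} = - \frac{7}{5} + 256 = \frac{1273}{5} \approx 254.6$)
$Y = - \frac{95}{3}$ ($Y = 2 \cdot 8 \frac{1}{-5 + 8} - 37 = 2 \cdot 8 \cdot \frac{1}{3} - 37 = \frac{16}{3} - 37 = - \frac{95}{3} \approx -31.667$)
$\left(Y + p\right)^{2} = \left(- \frac{95}{3} + \frac{1273}{5}\right)^{2} = \left(\frac{3344}{15}\right)^{2} = \frac{11182336}{225}$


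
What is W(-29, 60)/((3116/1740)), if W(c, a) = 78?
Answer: 33930/779 ≈ 43.556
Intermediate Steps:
W(-29, 60)/((3116/1740)) = 78/((3116/1740)) = 78/((3116*(1/1740))) = 78/(779/435) = 78*(435/779) = 33930/779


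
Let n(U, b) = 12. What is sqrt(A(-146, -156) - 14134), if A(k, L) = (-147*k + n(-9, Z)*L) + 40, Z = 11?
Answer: 2*sqrt(1374) ≈ 74.135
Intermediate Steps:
A(k, L) = 40 - 147*k + 12*L (A(k, L) = (-147*k + 12*L) + 40 = 40 - 147*k + 12*L)
sqrt(A(-146, -156) - 14134) = sqrt((40 - 147*(-146) + 12*(-156)) - 14134) = sqrt((40 + 21462 - 1872) - 14134) = sqrt(19630 - 14134) = sqrt(5496) = 2*sqrt(1374)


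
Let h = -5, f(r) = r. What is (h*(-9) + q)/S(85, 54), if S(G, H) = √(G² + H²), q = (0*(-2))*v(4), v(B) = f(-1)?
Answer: 45*√10141/10141 ≈ 0.44686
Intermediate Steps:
v(B) = -1
q = 0 (q = (0*(-2))*(-1) = 0*(-1) = 0)
(h*(-9) + q)/S(85, 54) = (-5*(-9) + 0)/(√(85² + 54²)) = (45 + 0)/(√(7225 + 2916)) = 45/(√10141) = 45*(√10141/10141) = 45*√10141/10141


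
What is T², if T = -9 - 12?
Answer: 441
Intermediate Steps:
T = -21
T² = (-21)² = 441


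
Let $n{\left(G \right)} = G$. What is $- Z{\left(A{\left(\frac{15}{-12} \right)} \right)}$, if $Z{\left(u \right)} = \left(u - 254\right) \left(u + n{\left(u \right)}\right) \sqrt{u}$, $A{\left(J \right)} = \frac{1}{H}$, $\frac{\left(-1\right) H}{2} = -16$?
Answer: $\frac{8127 \sqrt{2}}{4096} \approx 2.806$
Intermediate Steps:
$H = 32$ ($H = \left(-2\right) \left(-16\right) = 32$)
$A{\left(J \right)} = \frac{1}{32}$
$Z{\left(u \right)} = 2 u^{\frac{3}{2}} \left(-254 + u\right)$ ($Z{\left(u \right)} = \left(u - 254\right) \left(u + u\right) \sqrt{u} = \left(-254 + u\right) 2 u \sqrt{u} = 2 u \left(-254 + u\right) \sqrt{u} = 2 u^{\frac{3}{2}} \left(-254 + u\right)$)
$- Z{\left(A{\left(\frac{15}{-12} \right)} \right)} = - \frac{2 \left(-254 + \frac{1}{32}\right)}{128 \sqrt{2}} = - \frac{2 \frac{\sqrt{2}}{256} \left(-8127\right)}{32} = - \frac{\left(-8127\right) \sqrt{2}}{4096} = \frac{8127 \sqrt{2}}{4096}$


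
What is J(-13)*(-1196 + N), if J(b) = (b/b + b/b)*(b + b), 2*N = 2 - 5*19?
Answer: 64610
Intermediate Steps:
N = -93/2 (N = (2 - 5*19)/2 = (2 - 95)/2 = (1/2)*(-93) = -93/2 ≈ -46.500)
J(b) = 4*b (J(b) = (1 + 1)*(2*b) = 2*(2*b) = 4*b)
J(-13)*(-1196 + N) = (4*(-13))*(-1196 - 93/2) = -52*(-2485/2) = 64610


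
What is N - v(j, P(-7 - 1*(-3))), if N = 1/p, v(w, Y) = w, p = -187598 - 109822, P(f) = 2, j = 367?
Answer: -109153141/297420 ≈ -367.00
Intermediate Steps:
p = -297420
N = -1/297420 (N = 1/(-297420) = -1/297420 ≈ -3.3622e-6)
N - v(j, P(-7 - 1*(-3))) = -1/297420 - 1*367 = -1/297420 - 367 = -109153141/297420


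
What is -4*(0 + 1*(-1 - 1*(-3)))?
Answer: -8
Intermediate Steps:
-4*(0 + 1*(-1 - 1*(-3))) = -4*(0 + 1*(-1 + 3)) = -4*(0 + 1*2) = -4*(0 + 2) = -4*2 = -8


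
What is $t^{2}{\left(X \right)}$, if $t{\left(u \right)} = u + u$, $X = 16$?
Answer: $1024$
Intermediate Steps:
$t{\left(u \right)} = 2 u$
$t^{2}{\left(X \right)} = \left(2 \cdot 16\right)^{2} = 32^{2} = 1024$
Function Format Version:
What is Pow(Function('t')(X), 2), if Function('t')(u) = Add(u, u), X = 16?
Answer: 1024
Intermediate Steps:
Function('t')(u) = Mul(2, u)
Pow(Function('t')(X), 2) = Pow(Mul(2, 16), 2) = Pow(32, 2) = 1024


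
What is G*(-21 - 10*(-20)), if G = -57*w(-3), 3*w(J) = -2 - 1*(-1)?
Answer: 3401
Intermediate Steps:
w(J) = -⅓ (w(J) = (-2 - 1*(-1))/3 = (-2 + 1)/3 = (⅓)*(-1) = -⅓)
G = 19 (G = -57*(-⅓) = 19)
G*(-21 - 10*(-20)) = 19*(-21 - 10*(-20)) = 19*(-21 + 200) = 19*179 = 3401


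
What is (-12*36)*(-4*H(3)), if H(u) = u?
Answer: 5184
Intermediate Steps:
(-12*36)*(-4*H(3)) = (-12*36)*(-4*3) = -432*(-12) = 5184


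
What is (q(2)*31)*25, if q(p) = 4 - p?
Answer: 1550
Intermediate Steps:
(q(2)*31)*25 = ((4 - 1*2)*31)*25 = ((4 - 2)*31)*25 = (2*31)*25 = 62*25 = 1550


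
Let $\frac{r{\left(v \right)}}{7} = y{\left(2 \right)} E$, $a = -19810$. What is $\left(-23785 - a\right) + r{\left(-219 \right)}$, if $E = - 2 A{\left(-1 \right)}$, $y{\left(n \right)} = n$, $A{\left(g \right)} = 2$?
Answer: $-4031$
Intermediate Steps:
$E = -4$ ($E = \left(-2\right) 2 = -4$)
$r{\left(v \right)} = -56$ ($r{\left(v \right)} = 7 \cdot 2 \left(-4\right) = 7 \left(-8\right) = -56$)
$\left(-23785 - a\right) + r{\left(-219 \right)} = \left(-23785 - -19810\right) - 56 = \left(-23785 + 19810\right) - 56 = -3975 - 56 = -4031$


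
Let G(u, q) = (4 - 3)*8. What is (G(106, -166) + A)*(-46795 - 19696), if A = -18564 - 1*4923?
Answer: 1561142189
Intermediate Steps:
A = -23487 (A = -18564 - 4923 = -23487)
G(u, q) = 8 (G(u, q) = 1*8 = 8)
(G(106, -166) + A)*(-46795 - 19696) = (8 - 23487)*(-46795 - 19696) = -23479*(-66491) = 1561142189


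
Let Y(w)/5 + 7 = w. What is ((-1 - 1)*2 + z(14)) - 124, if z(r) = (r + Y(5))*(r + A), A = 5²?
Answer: 28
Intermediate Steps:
Y(w) = -35 + 5*w
A = 25
z(r) = (-10 + r)*(25 + r) (z(r) = (r + (-35 + 5*5))*(r + 25) = (r + (-35 + 25))*(25 + r) = (r - 10)*(25 + r) = (-10 + r)*(25 + r))
((-1 - 1)*2 + z(14)) - 124 = ((-1 - 1)*2 + (-250 + 14² + 15*14)) - 124 = (-2*2 + (-250 + 196 + 210)) - 124 = (-4 + 156) - 124 = 152 - 124 = 28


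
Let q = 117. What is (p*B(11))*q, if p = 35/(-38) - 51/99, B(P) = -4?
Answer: 140478/209 ≈ 672.14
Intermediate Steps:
p = -1801/1254 (p = 35*(-1/38) - 51*1/99 = -35/38 - 17/33 = -1801/1254 ≈ -1.4362)
(p*B(11))*q = -1801/1254*(-4)*117 = (3602/627)*117 = 140478/209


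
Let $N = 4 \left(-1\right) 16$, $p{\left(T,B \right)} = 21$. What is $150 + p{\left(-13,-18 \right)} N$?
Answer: $-1194$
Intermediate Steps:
$N = -64$ ($N = \left(-4\right) 16 = -64$)
$150 + p{\left(-13,-18 \right)} N = 150 + 21 \left(-64\right) = 150 - 1344 = -1194$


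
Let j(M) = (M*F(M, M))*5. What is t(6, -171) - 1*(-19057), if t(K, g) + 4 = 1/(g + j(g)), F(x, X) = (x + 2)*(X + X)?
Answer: 941550884432/49417461 ≈ 19053.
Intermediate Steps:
F(x, X) = 2*X*(2 + x) (F(x, X) = (2 + x)*(2*X) = 2*X*(2 + x))
j(M) = 10*M**2*(2 + M) (j(M) = (M*(2*M*(2 + M)))*5 = (2*M**2*(2 + M))*5 = 10*M**2*(2 + M))
t(K, g) = -4 + 1/(g + 10*g**2*(2 + g))
t(6, -171) - 1*(-19057) = (1 - 4*(-171) - 40*(-171)**2*(2 - 171))/((-171)*(1 + 10*(-171)*(2 - 171))) - 1*(-19057) = -(1 + 684 - 40*29241*(-169))/(171*(1 + 10*(-171)*(-169))) + 19057 = -(1 + 684 + 197669160)/(171*(1 + 288990)) + 19057 = -1/171*197669845/288991 + 19057 = -1/171*1/288991*197669845 + 19057 = -197669845/49417461 + 19057 = 941550884432/49417461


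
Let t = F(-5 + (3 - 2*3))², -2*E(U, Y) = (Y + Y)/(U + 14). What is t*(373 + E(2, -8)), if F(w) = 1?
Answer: 747/2 ≈ 373.50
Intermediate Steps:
E(U, Y) = -Y/(14 + U) (E(U, Y) = -(Y + Y)/(2*(U + 14)) = -2*Y/(2*(14 + U)) = -Y/(14 + U))
t = 1 (t = 1² = 1)
t*(373 + E(2, -8)) = 1*(373 - 1*(-8)/(14 + 2)) = 1*(373 - 1*(-8)/16) = 1*(373 - 1*(-8)*1/16) = 1*(373 + ½) = 1*(747/2) = 747/2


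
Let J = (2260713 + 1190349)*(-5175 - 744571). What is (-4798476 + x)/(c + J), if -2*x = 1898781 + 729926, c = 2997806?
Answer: 12225659/5174833864892 ≈ 2.3625e-6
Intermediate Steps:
x = -2628707/2 (x = -(1898781 + 729926)/2 = -½*2628707 = -2628707/2 ≈ -1.3144e+6)
J = -2587419930252 (J = 3451062*(-749746) = -2587419930252)
(-4798476 + x)/(c + J) = (-4798476 - 2628707/2)/(2997806 - 2587419930252) = -12225659/2/(-2587416932446) = -12225659/2*(-1/2587416932446) = 12225659/5174833864892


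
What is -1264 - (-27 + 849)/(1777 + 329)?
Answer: -443801/351 ≈ -1264.4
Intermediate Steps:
-1264 - (-27 + 849)/(1777 + 329) = -1264 - 822/2106 = -1264 - 1*137/351 = -1264 - 137/351 = -443801/351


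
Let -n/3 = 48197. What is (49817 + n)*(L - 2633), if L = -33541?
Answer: 3428354676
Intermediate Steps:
n = -144591 (n = -3*48197 = -144591)
(49817 + n)*(L - 2633) = (49817 - 144591)*(-33541 - 2633) = -94774*(-36174) = 3428354676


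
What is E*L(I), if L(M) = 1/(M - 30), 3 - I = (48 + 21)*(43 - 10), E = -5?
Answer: 5/2304 ≈ 0.0021701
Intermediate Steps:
I = -2274 (I = 3 - (48 + 21)*(43 - 10) = 3 - 69*33 = 3 - 1*2277 = 3 - 2277 = -2274)
L(M) = 1/(-30 + M)
E*L(I) = -5/(-30 - 2274) = -5/(-2304) = -5*(-1/2304) = 5/2304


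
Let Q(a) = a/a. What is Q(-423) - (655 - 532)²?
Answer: -15128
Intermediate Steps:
Q(a) = 1
Q(-423) - (655 - 532)² = 1 - (655 - 532)² = 1 - 1*123² = 1 - 1*15129 = 1 - 15129 = -15128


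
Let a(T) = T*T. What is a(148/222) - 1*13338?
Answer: -120038/9 ≈ -13338.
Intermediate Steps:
a(T) = T²
a(148/222) - 1*13338 = (148/222)² - 1*13338 = (148*(1/222))² - 13338 = (⅔)² - 13338 = 4/9 - 13338 = -120038/9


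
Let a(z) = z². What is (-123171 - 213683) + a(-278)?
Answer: -259570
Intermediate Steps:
(-123171 - 213683) + a(-278) = (-123171 - 213683) + (-278)² = -336854 + 77284 = -259570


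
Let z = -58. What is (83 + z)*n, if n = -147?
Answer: -3675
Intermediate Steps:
(83 + z)*n = (83 - 58)*(-147) = 25*(-147) = -3675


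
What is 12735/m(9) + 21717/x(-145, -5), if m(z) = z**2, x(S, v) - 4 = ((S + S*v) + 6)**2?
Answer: 486106453/3090600 ≈ 157.29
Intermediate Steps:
x(S, v) = 4 + (6 + S + S*v)**2 (x(S, v) = 4 + ((S + S*v) + 6)**2 = 4 + (6 + S + S*v)**2)
12735/m(9) + 21717/x(-145, -5) = 12735/(9**2) + 21717/(4 + (6 - 145 - 145*(-5))**2) = 12735/81 + 21717/(4 + (6 - 145 + 725)**2) = 12735*(1/81) + 21717/(4 + 586**2) = 1415/9 + 21717/(4 + 343396) = 1415/9 + 21717/343400 = 486106453/3090600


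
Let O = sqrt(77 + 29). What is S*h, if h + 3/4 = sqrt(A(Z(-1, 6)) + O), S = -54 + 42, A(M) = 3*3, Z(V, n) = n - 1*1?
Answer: 9 - 12*sqrt(9 + sqrt(106)) ≈ -43.712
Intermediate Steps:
Z(V, n) = -1 + n (Z(V, n) = n - 1 = -1 + n)
O = sqrt(106) ≈ 10.296
A(M) = 9
S = -12
h = -3/4 + sqrt(9 + sqrt(106)) ≈ 3.6427
S*h = -12*(-3/4 + sqrt(9 + sqrt(106))) = 9 - 12*sqrt(9 + sqrt(106))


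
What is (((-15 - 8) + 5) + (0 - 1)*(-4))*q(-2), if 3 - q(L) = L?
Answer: -70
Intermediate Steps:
q(L) = 3 - L
(((-15 - 8) + 5) + (0 - 1)*(-4))*q(-2) = (((-15 - 8) + 5) + (0 - 1)*(-4))*(3 - 1*(-2)) = ((-23 + 5) - 1*(-4))*(3 + 2) = (-18 + 4)*5 = -14*5 = -70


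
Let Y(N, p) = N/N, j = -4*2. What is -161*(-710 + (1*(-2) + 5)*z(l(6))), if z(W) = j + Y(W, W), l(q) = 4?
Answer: 117691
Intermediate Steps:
j = -8
Y(N, p) = 1
z(W) = -7 (z(W) = -8 + 1 = -7)
-161*(-710 + (1*(-2) + 5)*z(l(6))) = -161*(-710 + (1*(-2) + 5)*(-7)) = -161*(-710 + (-2 + 5)*(-7)) = -161*(-710 + 3*(-7)) = -161*(-710 - 21) = -161*(-731) = 117691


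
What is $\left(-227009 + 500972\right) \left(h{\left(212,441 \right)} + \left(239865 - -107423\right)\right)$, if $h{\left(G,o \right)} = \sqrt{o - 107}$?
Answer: $95144062344 + 273963 \sqrt{334} \approx 9.5149 \cdot 10^{10}$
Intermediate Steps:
$h{\left(G,o \right)} = \sqrt{-107 + o}$
$\left(-227009 + 500972\right) \left(h{\left(212,441 \right)} + \left(239865 - -107423\right)\right) = \left(-227009 + 500972\right) \left(\sqrt{-107 + 441} + \left(239865 - -107423\right)\right) = 273963 \left(\sqrt{334} + \left(239865 + 107423\right)\right) = 273963 \left(\sqrt{334} + 347288\right) = 273963 \left(347288 + \sqrt{334}\right) = 95144062344 + 273963 \sqrt{334}$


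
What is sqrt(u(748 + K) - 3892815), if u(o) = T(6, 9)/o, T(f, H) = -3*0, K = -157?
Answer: 3*I*sqrt(432535) ≈ 1973.0*I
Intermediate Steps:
T(f, H) = 0
u(o) = 0 (u(o) = 0/o = 0)
sqrt(u(748 + K) - 3892815) = sqrt(0 - 3892815) = sqrt(-3892815) = 3*I*sqrt(432535)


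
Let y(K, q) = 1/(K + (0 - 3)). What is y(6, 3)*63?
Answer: 21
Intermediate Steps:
y(K, q) = 1/(-3 + K) (y(K, q) = 1/(K - 3) = 1/(-3 + K))
y(6, 3)*63 = 63/(-3 + 6) = 63/3 = (1/3)*63 = 21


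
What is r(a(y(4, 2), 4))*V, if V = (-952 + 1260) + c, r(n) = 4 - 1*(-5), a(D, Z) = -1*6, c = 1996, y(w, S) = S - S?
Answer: 20736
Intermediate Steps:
y(w, S) = 0
a(D, Z) = -6
r(n) = 9 (r(n) = 4 + 5 = 9)
V = 2304 (V = (-952 + 1260) + 1996 = 308 + 1996 = 2304)
r(a(y(4, 2), 4))*V = 9*2304 = 20736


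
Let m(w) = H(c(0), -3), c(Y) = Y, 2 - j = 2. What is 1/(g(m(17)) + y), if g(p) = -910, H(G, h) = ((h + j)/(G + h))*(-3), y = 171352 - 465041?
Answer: -1/294599 ≈ -3.3944e-6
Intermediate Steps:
j = 0 (j = 2 - 1*2 = 2 - 2 = 0)
y = -293689
H(G, h) = -3*h/(G + h) (H(G, h) = ((h + 0)/(G + h))*(-3) = (h/(G + h))*(-3) = -3*h/(G + h))
m(w) = -3 (m(w) = -3*(-3)/(0 - 3) = -3*(-3)/(-3) = -3*(-3)*(-⅓) = -3)
1/(g(m(17)) + y) = 1/(-910 - 293689) = 1/(-294599) = -1/294599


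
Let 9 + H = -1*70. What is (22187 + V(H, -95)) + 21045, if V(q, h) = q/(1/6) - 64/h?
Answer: 4062074/95 ≈ 42759.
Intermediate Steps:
H = -79 (H = -9 - 1*70 = -9 - 70 = -79)
V(q, h) = -64/h + 6*q (V(q, h) = q/(1/6) - 64/h = q*6 - 64/h = 6*q - 64/h = -64/h + 6*q)
(22187 + V(H, -95)) + 21045 = (22187 + (-64/(-95) + 6*(-79))) + 21045 = (22187 + (-64*(-1/95) - 474)) + 21045 = (22187 + (64/95 - 474)) + 21045 = (22187 - 44966/95) + 21045 = 2062799/95 + 21045 = 4062074/95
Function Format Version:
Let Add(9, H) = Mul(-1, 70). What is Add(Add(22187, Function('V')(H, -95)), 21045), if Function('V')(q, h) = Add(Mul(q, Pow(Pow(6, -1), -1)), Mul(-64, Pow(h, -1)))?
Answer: Rational(4062074, 95) ≈ 42759.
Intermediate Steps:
H = -79 (H = Add(-9, Mul(-1, 70)) = Add(-9, -70) = -79)
Function('V')(q, h) = Add(Mul(-64, Pow(h, -1)), Mul(6, q)) (Function('V')(q, h) = Add(Mul(q, Pow(Rational(1, 6), -1)), Mul(-64, Pow(h, -1))) = Add(Mul(q, 6), Mul(-64, Pow(h, -1))) = Add(Mul(6, q), Mul(-64, Pow(h, -1))) = Add(Mul(-64, Pow(h, -1)), Mul(6, q)))
Add(Add(22187, Function('V')(H, -95)), 21045) = Add(Add(22187, Add(Mul(-64, Pow(-95, -1)), Mul(6, -79))), 21045) = Add(Add(22187, Add(Mul(-64, Rational(-1, 95)), -474)), 21045) = Add(Add(22187, Add(Rational(64, 95), -474)), 21045) = Add(Add(22187, Rational(-44966, 95)), 21045) = Add(Rational(2062799, 95), 21045) = Rational(4062074, 95)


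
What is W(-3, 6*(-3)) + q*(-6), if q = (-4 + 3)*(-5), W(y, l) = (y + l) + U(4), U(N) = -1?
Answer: -52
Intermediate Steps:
W(y, l) = -1 + l + y (W(y, l) = (y + l) - 1 = (l + y) - 1 = -1 + l + y)
q = 5 (q = -1*(-5) = 5)
W(-3, 6*(-3)) + q*(-6) = (-1 + 6*(-3) - 3) + 5*(-6) = (-1 - 18 - 3) - 30 = -22 - 30 = -52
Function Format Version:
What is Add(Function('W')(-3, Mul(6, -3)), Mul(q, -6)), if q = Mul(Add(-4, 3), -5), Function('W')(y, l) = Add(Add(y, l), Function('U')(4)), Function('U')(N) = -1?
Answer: -52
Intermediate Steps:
Function('W')(y, l) = Add(-1, l, y) (Function('W')(y, l) = Add(Add(y, l), -1) = Add(Add(l, y), -1) = Add(-1, l, y))
q = 5 (q = Mul(-1, -5) = 5)
Add(Function('W')(-3, Mul(6, -3)), Mul(q, -6)) = Add(Add(-1, Mul(6, -3), -3), Mul(5, -6)) = Add(Add(-1, -18, -3), -30) = Add(-22, -30) = -52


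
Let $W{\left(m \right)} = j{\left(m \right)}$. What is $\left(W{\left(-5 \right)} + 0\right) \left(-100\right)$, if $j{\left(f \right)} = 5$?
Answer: $-500$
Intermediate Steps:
$W{\left(m \right)} = 5$
$\left(W{\left(-5 \right)} + 0\right) \left(-100\right) = \left(5 + 0\right) \left(-100\right) = 5 \left(-100\right) = -500$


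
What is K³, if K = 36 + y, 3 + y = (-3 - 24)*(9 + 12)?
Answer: -152273304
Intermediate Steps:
y = -570 (y = -3 + (-3 - 24)*(9 + 12) = -3 - 27*21 = -3 - 567 = -570)
K = -534 (K = 36 - 570 = -534)
K³ = (-534)³ = -152273304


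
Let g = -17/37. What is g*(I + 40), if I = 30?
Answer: -1190/37 ≈ -32.162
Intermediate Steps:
g = -17/37 (g = -17*1/37 = -17/37 ≈ -0.45946)
g*(I + 40) = -17*(30 + 40)/37 = -17/37*70 = -1190/37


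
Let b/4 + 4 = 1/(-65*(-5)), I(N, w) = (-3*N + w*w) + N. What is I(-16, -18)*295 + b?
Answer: 34126304/325 ≈ 1.0500e+5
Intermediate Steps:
I(N, w) = w**2 - 2*N (I(N, w) = (-3*N + w**2) + N = (w**2 - 3*N) + N = w**2 - 2*N)
b = -5196/325 (b = -16 + 4/((-65*(-5))) = -16 + 4/325 = -5196/325 ≈ -15.988)
I(-16, -18)*295 + b = ((-18)**2 - 2*(-16))*295 - 5196/325 = (324 + 32)*295 - 5196/325 = 356*295 - 5196/325 = 105020 - 5196/325 = 34126304/325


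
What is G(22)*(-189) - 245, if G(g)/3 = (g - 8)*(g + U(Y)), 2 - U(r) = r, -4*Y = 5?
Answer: -401359/2 ≈ -2.0068e+5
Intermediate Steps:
Y = -5/4 (Y = -¼*5 = -5/4 ≈ -1.2500)
U(r) = 2 - r
G(g) = 3*(-8 + g)*(13/4 + g) (G(g) = 3*((g - 8)*(g + (2 - 1*(-5/4)))) = 3*((-8 + g)*(g + (2 + 5/4))) = 3*((-8 + g)*(g + 13/4)) = 3*((-8 + g)*(13/4 + g)) = 3*(-8 + g)*(13/4 + g))
G(22)*(-189) - 245 = (-78 + 3*22² - 57/4*22)*(-189) - 245 = (-78 + 3*484 - 627/2)*(-189) - 245 = (-78 + 1452 - 627/2)*(-189) - 245 = (2121/2)*(-189) - 245 = -400869/2 - 245 = -401359/2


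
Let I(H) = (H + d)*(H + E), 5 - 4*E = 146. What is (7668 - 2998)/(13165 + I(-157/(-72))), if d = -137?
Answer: 24209280/91359727 ≈ 0.26499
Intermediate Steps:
E = -141/4 (E = 5/4 - ¼*146 = 5/4 - 73/2 = -141/4 ≈ -35.250)
I(H) = (-137 + H)*(-141/4 + H) (I(H) = (H - 137)*(H - 141/4) = (-137 + H)*(-141/4 + H))
(7668 - 2998)/(13165 + I(-157/(-72))) = (7668 - 2998)/(13165 + (19317/4 + (-157/(-72))² - (-108173)/(4*(-72)))) = 4670/(13165 + (19317/4 + (-157*(-1/72))² - (-108173)*(-1)/(4*72))) = 4670/(13165 + (19317/4 + (157/72)² - 689/4*157/72)) = 4670/(13165 + (19317/4 + 24649/5184 - 108173/288)) = 4670/(13165 + 23112367/5184) = 4670/(91359727/5184) = 4670*(5184/91359727) = 24209280/91359727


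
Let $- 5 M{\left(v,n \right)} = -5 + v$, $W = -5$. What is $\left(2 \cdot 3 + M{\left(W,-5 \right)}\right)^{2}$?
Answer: $64$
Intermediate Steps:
$M{\left(v,n \right)} = 1 - \frac{v}{5}$ ($M{\left(v,n \right)} = - \frac{-5 + v}{5} = 1 - \frac{v}{5}$)
$\left(2 \cdot 3 + M{\left(W,-5 \right)}\right)^{2} = \left(2 \cdot 3 + \left(1 - -1\right)\right)^{2} = \left(6 + \left(1 + 1\right)\right)^{2} = \left(6 + 2\right)^{2} = 8^{2} = 64$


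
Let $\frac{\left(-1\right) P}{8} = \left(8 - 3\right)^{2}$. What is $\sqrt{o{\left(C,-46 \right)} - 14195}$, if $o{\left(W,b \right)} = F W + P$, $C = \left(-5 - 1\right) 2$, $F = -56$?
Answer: $i \sqrt{13723} \approx 117.15 i$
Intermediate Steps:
$P = -200$ ($P = - 8 \left(8 - 3\right)^{2} = - 8 \cdot 5^{2} = \left(-8\right) 25 = -200$)
$C = -12$ ($C = \left(-6\right) 2 = -12$)
$o{\left(W,b \right)} = -200 - 56 W$ ($o{\left(W,b \right)} = - 56 W - 200 = -200 - 56 W$)
$\sqrt{o{\left(C,-46 \right)} - 14195} = \sqrt{\left(-200 - -672\right) - 14195} = \sqrt{\left(-200 + 672\right) - 14195} = \sqrt{472 - 14195} = \sqrt{-13723} = i \sqrt{13723}$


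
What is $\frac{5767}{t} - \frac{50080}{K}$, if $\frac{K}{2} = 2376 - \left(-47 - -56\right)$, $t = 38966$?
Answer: $- \frac{962058151}{92232522} \approx -10.431$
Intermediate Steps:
$K = 4734$ ($K = 2 \left(2376 - \left(-47 - -56\right)\right) = 2 \left(2376 - \left(-47 + 56\right)\right) = 2 \left(2376 - 9\right) = 2 \cdot 2367 = 4734$)
$\frac{5767}{t} - \frac{50080}{K} = \frac{5767}{38966} - \frac{50080}{4734} = 5767 \cdot \frac{1}{38966} - \frac{25040}{2367} = \frac{5767}{38966} - \frac{25040}{2367} = - \frac{962058151}{92232522}$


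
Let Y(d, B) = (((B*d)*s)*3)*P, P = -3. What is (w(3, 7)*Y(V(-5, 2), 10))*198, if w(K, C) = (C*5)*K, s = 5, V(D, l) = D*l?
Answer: 93555000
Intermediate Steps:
Y(d, B) = -45*B*d (Y(d, B) = (((B*d)*5)*3)*(-3) = ((5*B*d)*3)*(-3) = (15*B*d)*(-3) = -45*B*d)
w(K, C) = 5*C*K (w(K, C) = (5*C)*K = 5*C*K)
(w(3, 7)*Y(V(-5, 2), 10))*198 = ((5*7*3)*(-45*10*(-5*2)))*198 = (105*(-45*10*(-10)))*198 = (105*4500)*198 = 472500*198 = 93555000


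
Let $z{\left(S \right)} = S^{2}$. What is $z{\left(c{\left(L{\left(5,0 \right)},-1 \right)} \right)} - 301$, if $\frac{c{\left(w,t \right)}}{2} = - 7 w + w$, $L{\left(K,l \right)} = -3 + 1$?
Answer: $275$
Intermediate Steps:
$L{\left(K,l \right)} = -2$
$c{\left(w,t \right)} = - 12 w$ ($c{\left(w,t \right)} = 2 \left(- 7 w + w\right) = 2 \left(- 6 w\right) = - 12 w$)
$z{\left(c{\left(L{\left(5,0 \right)},-1 \right)} \right)} - 301 = \left(\left(-12\right) \left(-2\right)\right)^{2} - 301 = 24^{2} - 301 = 576 - 301 = 275$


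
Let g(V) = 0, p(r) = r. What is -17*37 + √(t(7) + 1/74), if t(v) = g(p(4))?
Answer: -629 + √74/74 ≈ -628.88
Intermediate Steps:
t(v) = 0
-17*37 + √(t(7) + 1/74) = -17*37 + √(0 + 1/74) = -629 + √(0 + 1/74) = -629 + √(1/74) = -629 + √74/74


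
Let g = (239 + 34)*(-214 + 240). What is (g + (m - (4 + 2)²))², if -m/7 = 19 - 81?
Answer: 56190016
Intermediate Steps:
m = 434 (m = -7*(19 - 81) = -7*(-62) = 434)
g = 7098 (g = 273*26 = 7098)
(g + (m - (4 + 2)²))² = (7098 + (434 - (4 + 2)²))² = (7098 + (434 - 1*6²))² = (7098 + (434 - 1*36))² = (7098 + (434 - 36))² = (7098 + 398)² = 7496² = 56190016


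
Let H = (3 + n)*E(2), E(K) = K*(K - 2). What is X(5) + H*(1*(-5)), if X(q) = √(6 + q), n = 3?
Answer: √11 ≈ 3.3166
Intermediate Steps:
E(K) = K*(-2 + K)
H = 0 (H = (3 + 3)*(2*(-2 + 2)) = 6*(2*0) = 6*0 = 0)
X(5) + H*(1*(-5)) = √(6 + 5) + 0*(1*(-5)) = √11 + 0*(-5) = √11 + 0 = √11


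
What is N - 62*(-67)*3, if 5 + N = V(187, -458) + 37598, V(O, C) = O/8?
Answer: 400627/8 ≈ 50078.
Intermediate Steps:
V(O, C) = O/8 (V(O, C) = O*(⅛) = O/8)
N = 300931/8 (N = -5 + ((⅛)*187 + 37598) = -5 + (187/8 + 37598) = -5 + 300971/8 = 300931/8 ≈ 37616.)
N - 62*(-67)*3 = 300931/8 - 62*(-67)*3 = 300931/8 + 4154*3 = 300931/8 + 12462 = 400627/8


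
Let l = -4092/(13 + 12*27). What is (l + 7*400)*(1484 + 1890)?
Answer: 3169899992/337 ≈ 9.4062e+6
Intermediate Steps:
l = -4092/337 (l = -4092/(13 + 324) = -4092/337 ≈ -12.142)
(l + 7*400)*(1484 + 1890) = (-4092/337 + 7*400)*(1484 + 1890) = (-4092/337 + 2800)*3374 = (939508/337)*3374 = 3169899992/337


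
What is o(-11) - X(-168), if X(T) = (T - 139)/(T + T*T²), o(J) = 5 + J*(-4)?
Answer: 232347893/4741800 ≈ 49.000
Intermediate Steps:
o(J) = 5 - 4*J
X(T) = (-139 + T)/(T + T³)
o(-11) - X(-168) = (5 - 4*(-11)) - (-139 - 168)/(-168 + (-168)³) = (5 + 44) - (-307)/(-168 - 4741632) = 49 - (-307)/(-4741800) = 49 - (-1)*(-307)/4741800 = 49 - 1*307/4741800 = 49 - 307/4741800 = 232347893/4741800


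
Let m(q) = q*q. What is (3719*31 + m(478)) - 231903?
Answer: 111870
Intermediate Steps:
m(q) = q²
(3719*31 + m(478)) - 231903 = (3719*31 + 478²) - 231903 = (115289 + 228484) - 231903 = 343773 - 231903 = 111870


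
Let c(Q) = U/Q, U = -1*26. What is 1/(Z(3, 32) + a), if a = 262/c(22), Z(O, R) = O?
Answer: -13/2843 ≈ -0.0045726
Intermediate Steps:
U = -26
c(Q) = -26/Q
a = -2882/13 (a = 262/((-26/22)) = 262/((-26*1/22)) = 262/(-13/11) = 262*(-11/13) = -2882/13 ≈ -221.69)
1/(Z(3, 32) + a) = 1/(3 - 2882/13) = 1/(-2843/13) = -13/2843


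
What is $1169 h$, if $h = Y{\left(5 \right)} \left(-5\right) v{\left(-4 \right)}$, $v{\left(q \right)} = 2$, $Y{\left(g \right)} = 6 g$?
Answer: $-350700$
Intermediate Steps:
$h = -300$ ($h = 6 \cdot 5 \left(-5\right) 2 = 30 \left(-5\right) 2 = \left(-150\right) 2 = -300$)
$1169 h = 1169 \left(-300\right) = -350700$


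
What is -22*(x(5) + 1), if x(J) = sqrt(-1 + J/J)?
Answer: -22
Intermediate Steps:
x(J) = 0 (x(J) = sqrt(-1 + 1) = sqrt(0) = 0)
-22*(x(5) + 1) = -22*(0 + 1) = -22*1 = -22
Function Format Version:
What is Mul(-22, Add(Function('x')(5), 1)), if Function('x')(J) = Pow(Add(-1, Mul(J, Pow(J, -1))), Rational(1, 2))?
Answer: -22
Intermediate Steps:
Function('x')(J) = 0 (Function('x')(J) = Pow(Add(-1, 1), Rational(1, 2)) = Pow(0, Rational(1, 2)) = 0)
Mul(-22, Add(Function('x')(5), 1)) = Mul(-22, Add(0, 1)) = Mul(-22, 1) = -22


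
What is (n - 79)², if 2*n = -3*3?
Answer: 27889/4 ≈ 6972.3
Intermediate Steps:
n = -9/2 (n = (-3*3)/2 = (½)*(-9) = -9/2 ≈ -4.5000)
(n - 79)² = (-9/2 - 79)² = (-167/2)² = 27889/4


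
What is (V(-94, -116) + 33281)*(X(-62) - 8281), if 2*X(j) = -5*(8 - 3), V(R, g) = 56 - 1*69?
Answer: -275908158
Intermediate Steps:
V(R, g) = -13 (V(R, g) = 56 - 69 = -13)
X(j) = -25/2 (X(j) = (-5*(8 - 3))/2 = (-5*5)/2 = (1/2)*(-25) = -25/2)
(V(-94, -116) + 33281)*(X(-62) - 8281) = (-13 + 33281)*(-25/2 - 8281) = 33268*(-16587/2) = -275908158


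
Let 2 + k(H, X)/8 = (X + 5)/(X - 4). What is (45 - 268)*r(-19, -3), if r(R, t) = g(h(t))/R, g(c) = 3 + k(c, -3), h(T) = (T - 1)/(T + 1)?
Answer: -23861/133 ≈ -179.41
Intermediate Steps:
h(T) = (-1 + T)/(1 + T)
k(H, X) = -16 + 8*(5 + X)/(-4 + X) (k(H, X) = -16 + 8*((X + 5)/(X - 4)) = -16 + 8*((5 + X)/(-4 + X)) = -16 + 8*(5 + X)/(-4 + X))
g(c) = -107/7 (g(c) = 3 + 8*(13 - 1*(-3))/(-4 - 3) = 3 + 8*(13 + 3)/(-7) = 3 + 8*(-⅐)*16 = 3 - 128/7 = -107/7)
r(R, t) = -107/(7*R)
(45 - 268)*r(-19, -3) = (45 - 268)*(-107/7/(-19)) = -(-23861)*(-1)/(7*19) = -223*107/133 = -23861/133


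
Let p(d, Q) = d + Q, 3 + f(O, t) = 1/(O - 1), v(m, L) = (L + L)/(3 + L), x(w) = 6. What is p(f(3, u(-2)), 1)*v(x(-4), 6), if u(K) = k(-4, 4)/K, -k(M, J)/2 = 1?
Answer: -2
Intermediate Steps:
k(M, J) = -2 (k(M, J) = -2*1 = -2)
u(K) = -2/K
v(m, L) = 2*L/(3 + L) (v(m, L) = (2*L)/(3 + L) = 2*L/(3 + L))
f(O, t) = -3 + 1/(-1 + O) (f(O, t) = -3 + 1/(O - 1) = -3 + 1/(-1 + O))
p(d, Q) = Q + d
p(f(3, u(-2)), 1)*v(x(-4), 6) = (1 + (4 - 3*3)/(-1 + 3))*(2*6/(3 + 6)) = (1 + (4 - 9)/2)*(2*6/9) = (1 + (½)*(-5))*(2*6*(⅑)) = (1 - 5/2)*(4/3) = -3/2*4/3 = -2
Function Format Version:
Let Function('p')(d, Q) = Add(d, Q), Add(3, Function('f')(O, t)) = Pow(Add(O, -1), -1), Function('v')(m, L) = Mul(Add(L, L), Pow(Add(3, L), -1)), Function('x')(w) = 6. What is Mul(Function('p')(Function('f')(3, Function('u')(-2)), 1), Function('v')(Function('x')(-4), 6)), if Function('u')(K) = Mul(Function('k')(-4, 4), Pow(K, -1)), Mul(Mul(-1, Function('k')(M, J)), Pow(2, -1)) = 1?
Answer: -2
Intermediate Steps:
Function('k')(M, J) = -2 (Function('k')(M, J) = Mul(-2, 1) = -2)
Function('u')(K) = Mul(-2, Pow(K, -1))
Function('v')(m, L) = Mul(2, L, Pow(Add(3, L), -1)) (Function('v')(m, L) = Mul(Mul(2, L), Pow(Add(3, L), -1)) = Mul(2, L, Pow(Add(3, L), -1)))
Function('f')(O, t) = Add(-3, Pow(Add(-1, O), -1)) (Function('f')(O, t) = Add(-3, Pow(Add(O, -1), -1)) = Add(-3, Pow(Add(-1, O), -1)))
Function('p')(d, Q) = Add(Q, d)
Mul(Function('p')(Function('f')(3, Function('u')(-2)), 1), Function('v')(Function('x')(-4), 6)) = Mul(Add(1, Mul(Pow(Add(-1, 3), -1), Add(4, Mul(-3, 3)))), Mul(2, 6, Pow(Add(3, 6), -1))) = Mul(Add(1, Mul(Pow(2, -1), Add(4, -9))), Mul(2, 6, Pow(9, -1))) = Mul(Add(1, Mul(Rational(1, 2), -5)), Mul(2, 6, Rational(1, 9))) = Mul(Add(1, Rational(-5, 2)), Rational(4, 3)) = Mul(Rational(-3, 2), Rational(4, 3)) = -2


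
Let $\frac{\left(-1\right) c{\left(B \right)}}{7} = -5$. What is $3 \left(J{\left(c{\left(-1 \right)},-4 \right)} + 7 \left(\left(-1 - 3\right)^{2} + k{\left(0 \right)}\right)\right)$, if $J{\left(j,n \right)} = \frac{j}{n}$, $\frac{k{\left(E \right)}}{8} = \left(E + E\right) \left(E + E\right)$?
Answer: $\frac{1239}{4} \approx 309.75$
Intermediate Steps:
$k{\left(E \right)} = 32 E^{2}$ ($k{\left(E \right)} = 8 \left(E + E\right) \left(E + E\right) = 8 \cdot 2 E 2 E = 8 \cdot 4 E^{2} = 32 E^{2}$)
$c{\left(B \right)} = 35$ ($c{\left(B \right)} = \left(-7\right) \left(-5\right) = 35$)
$3 \left(J{\left(c{\left(-1 \right)},-4 \right)} + 7 \left(\left(-1 - 3\right)^{2} + k{\left(0 \right)}\right)\right) = 3 \left(\frac{35}{-4} + 7 \left(\left(-1 - 3\right)^{2} + 32 \cdot 0^{2}\right)\right) = 3 \left(35 \left(- \frac{1}{4}\right) + 7 \left(\left(-4\right)^{2} + 32 \cdot 0\right)\right) = 3 \left(- \frac{35}{4} + 7 \left(16 + 0\right)\right) = 3 \left(- \frac{35}{4} + 7 \cdot 16\right) = 3 \left(- \frac{35}{4} + 112\right) = 3 \cdot \frac{413}{4} = \frac{1239}{4}$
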